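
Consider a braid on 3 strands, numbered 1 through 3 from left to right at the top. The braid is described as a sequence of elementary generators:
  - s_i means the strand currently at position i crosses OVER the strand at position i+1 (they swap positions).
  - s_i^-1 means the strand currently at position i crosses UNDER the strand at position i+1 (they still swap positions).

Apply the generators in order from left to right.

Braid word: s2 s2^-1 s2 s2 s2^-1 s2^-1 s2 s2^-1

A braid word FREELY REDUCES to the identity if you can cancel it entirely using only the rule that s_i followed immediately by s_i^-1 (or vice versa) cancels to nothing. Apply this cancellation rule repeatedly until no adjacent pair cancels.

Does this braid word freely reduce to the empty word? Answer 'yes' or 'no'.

Gen 1 (s2): push. Stack: [s2]
Gen 2 (s2^-1): cancels prior s2. Stack: []
Gen 3 (s2): push. Stack: [s2]
Gen 4 (s2): push. Stack: [s2 s2]
Gen 5 (s2^-1): cancels prior s2. Stack: [s2]
Gen 6 (s2^-1): cancels prior s2. Stack: []
Gen 7 (s2): push. Stack: [s2]
Gen 8 (s2^-1): cancels prior s2. Stack: []
Reduced word: (empty)

Answer: yes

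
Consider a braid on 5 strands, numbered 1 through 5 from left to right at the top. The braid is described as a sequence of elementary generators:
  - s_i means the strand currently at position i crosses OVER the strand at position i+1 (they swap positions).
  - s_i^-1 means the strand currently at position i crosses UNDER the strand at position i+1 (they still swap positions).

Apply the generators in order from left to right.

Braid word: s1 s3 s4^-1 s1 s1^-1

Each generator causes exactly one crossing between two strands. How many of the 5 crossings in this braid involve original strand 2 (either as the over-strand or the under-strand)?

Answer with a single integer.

Answer: 3

Derivation:
Gen 1: crossing 1x2. Involves strand 2? yes. Count so far: 1
Gen 2: crossing 3x4. Involves strand 2? no. Count so far: 1
Gen 3: crossing 3x5. Involves strand 2? no. Count so far: 1
Gen 4: crossing 2x1. Involves strand 2? yes. Count so far: 2
Gen 5: crossing 1x2. Involves strand 2? yes. Count so far: 3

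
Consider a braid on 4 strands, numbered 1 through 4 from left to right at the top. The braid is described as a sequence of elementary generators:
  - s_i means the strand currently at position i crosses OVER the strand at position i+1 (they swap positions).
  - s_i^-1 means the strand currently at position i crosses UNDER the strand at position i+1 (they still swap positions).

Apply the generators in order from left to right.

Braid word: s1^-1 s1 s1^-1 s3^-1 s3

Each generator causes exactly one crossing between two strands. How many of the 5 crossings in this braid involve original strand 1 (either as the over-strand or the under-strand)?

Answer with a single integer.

Answer: 3

Derivation:
Gen 1: crossing 1x2. Involves strand 1? yes. Count so far: 1
Gen 2: crossing 2x1. Involves strand 1? yes. Count so far: 2
Gen 3: crossing 1x2. Involves strand 1? yes. Count so far: 3
Gen 4: crossing 3x4. Involves strand 1? no. Count so far: 3
Gen 5: crossing 4x3. Involves strand 1? no. Count so far: 3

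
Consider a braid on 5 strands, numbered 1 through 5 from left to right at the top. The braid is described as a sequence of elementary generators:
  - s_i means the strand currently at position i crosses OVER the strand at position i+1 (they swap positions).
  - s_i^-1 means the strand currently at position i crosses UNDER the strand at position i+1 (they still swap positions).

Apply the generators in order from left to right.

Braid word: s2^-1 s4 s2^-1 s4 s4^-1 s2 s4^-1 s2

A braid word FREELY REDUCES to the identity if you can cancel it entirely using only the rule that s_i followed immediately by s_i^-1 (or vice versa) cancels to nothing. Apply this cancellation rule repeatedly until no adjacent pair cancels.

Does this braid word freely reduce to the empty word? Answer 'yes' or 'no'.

Gen 1 (s2^-1): push. Stack: [s2^-1]
Gen 2 (s4): push. Stack: [s2^-1 s4]
Gen 3 (s2^-1): push. Stack: [s2^-1 s4 s2^-1]
Gen 4 (s4): push. Stack: [s2^-1 s4 s2^-1 s4]
Gen 5 (s4^-1): cancels prior s4. Stack: [s2^-1 s4 s2^-1]
Gen 6 (s2): cancels prior s2^-1. Stack: [s2^-1 s4]
Gen 7 (s4^-1): cancels prior s4. Stack: [s2^-1]
Gen 8 (s2): cancels prior s2^-1. Stack: []
Reduced word: (empty)

Answer: yes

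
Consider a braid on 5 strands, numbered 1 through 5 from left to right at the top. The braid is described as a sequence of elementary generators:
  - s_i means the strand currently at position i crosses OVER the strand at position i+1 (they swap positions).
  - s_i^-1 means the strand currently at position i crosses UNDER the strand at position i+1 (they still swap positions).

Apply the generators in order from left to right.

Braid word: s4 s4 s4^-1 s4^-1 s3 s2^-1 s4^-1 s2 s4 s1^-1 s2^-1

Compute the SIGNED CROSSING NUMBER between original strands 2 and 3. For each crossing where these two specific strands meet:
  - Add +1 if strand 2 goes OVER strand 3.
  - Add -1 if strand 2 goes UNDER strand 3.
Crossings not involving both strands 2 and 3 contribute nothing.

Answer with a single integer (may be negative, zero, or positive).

Gen 1: crossing 4x5. Both 2&3? no. Sum: 0
Gen 2: crossing 5x4. Both 2&3? no. Sum: 0
Gen 3: crossing 4x5. Both 2&3? no. Sum: 0
Gen 4: crossing 5x4. Both 2&3? no. Sum: 0
Gen 5: crossing 3x4. Both 2&3? no. Sum: 0
Gen 6: crossing 2x4. Both 2&3? no. Sum: 0
Gen 7: crossing 3x5. Both 2&3? no. Sum: 0
Gen 8: crossing 4x2. Both 2&3? no. Sum: 0
Gen 9: crossing 5x3. Both 2&3? no. Sum: 0
Gen 10: crossing 1x2. Both 2&3? no. Sum: 0
Gen 11: crossing 1x4. Both 2&3? no. Sum: 0

Answer: 0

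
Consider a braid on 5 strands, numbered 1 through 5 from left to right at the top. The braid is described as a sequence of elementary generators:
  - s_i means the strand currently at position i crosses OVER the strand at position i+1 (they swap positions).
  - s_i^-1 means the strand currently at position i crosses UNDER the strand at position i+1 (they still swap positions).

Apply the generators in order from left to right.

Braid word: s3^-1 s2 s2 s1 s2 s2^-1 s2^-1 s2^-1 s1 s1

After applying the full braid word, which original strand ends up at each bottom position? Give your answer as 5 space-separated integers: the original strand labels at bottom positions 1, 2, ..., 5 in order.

Answer: 2 1 4 3 5

Derivation:
Gen 1 (s3^-1): strand 3 crosses under strand 4. Perm now: [1 2 4 3 5]
Gen 2 (s2): strand 2 crosses over strand 4. Perm now: [1 4 2 3 5]
Gen 3 (s2): strand 4 crosses over strand 2. Perm now: [1 2 4 3 5]
Gen 4 (s1): strand 1 crosses over strand 2. Perm now: [2 1 4 3 5]
Gen 5 (s2): strand 1 crosses over strand 4. Perm now: [2 4 1 3 5]
Gen 6 (s2^-1): strand 4 crosses under strand 1. Perm now: [2 1 4 3 5]
Gen 7 (s2^-1): strand 1 crosses under strand 4. Perm now: [2 4 1 3 5]
Gen 8 (s2^-1): strand 4 crosses under strand 1. Perm now: [2 1 4 3 5]
Gen 9 (s1): strand 2 crosses over strand 1. Perm now: [1 2 4 3 5]
Gen 10 (s1): strand 1 crosses over strand 2. Perm now: [2 1 4 3 5]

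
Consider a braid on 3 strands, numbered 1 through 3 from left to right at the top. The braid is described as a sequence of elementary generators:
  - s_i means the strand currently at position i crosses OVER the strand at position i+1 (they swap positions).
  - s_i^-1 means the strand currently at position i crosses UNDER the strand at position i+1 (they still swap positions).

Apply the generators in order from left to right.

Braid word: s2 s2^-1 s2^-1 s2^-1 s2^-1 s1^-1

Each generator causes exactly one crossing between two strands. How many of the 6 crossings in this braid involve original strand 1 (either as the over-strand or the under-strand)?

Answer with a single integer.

Answer: 1

Derivation:
Gen 1: crossing 2x3. Involves strand 1? no. Count so far: 0
Gen 2: crossing 3x2. Involves strand 1? no. Count so far: 0
Gen 3: crossing 2x3. Involves strand 1? no. Count so far: 0
Gen 4: crossing 3x2. Involves strand 1? no. Count so far: 0
Gen 5: crossing 2x3. Involves strand 1? no. Count so far: 0
Gen 6: crossing 1x3. Involves strand 1? yes. Count so far: 1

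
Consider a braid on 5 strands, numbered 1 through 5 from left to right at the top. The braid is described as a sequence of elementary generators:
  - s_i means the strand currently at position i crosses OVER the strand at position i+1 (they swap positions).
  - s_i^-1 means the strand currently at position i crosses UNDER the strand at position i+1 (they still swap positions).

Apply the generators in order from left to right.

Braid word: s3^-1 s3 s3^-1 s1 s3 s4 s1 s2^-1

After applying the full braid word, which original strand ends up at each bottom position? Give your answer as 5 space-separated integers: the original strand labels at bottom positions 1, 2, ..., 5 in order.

Answer: 1 3 2 5 4

Derivation:
Gen 1 (s3^-1): strand 3 crosses under strand 4. Perm now: [1 2 4 3 5]
Gen 2 (s3): strand 4 crosses over strand 3. Perm now: [1 2 3 4 5]
Gen 3 (s3^-1): strand 3 crosses under strand 4. Perm now: [1 2 4 3 5]
Gen 4 (s1): strand 1 crosses over strand 2. Perm now: [2 1 4 3 5]
Gen 5 (s3): strand 4 crosses over strand 3. Perm now: [2 1 3 4 5]
Gen 6 (s4): strand 4 crosses over strand 5. Perm now: [2 1 3 5 4]
Gen 7 (s1): strand 2 crosses over strand 1. Perm now: [1 2 3 5 4]
Gen 8 (s2^-1): strand 2 crosses under strand 3. Perm now: [1 3 2 5 4]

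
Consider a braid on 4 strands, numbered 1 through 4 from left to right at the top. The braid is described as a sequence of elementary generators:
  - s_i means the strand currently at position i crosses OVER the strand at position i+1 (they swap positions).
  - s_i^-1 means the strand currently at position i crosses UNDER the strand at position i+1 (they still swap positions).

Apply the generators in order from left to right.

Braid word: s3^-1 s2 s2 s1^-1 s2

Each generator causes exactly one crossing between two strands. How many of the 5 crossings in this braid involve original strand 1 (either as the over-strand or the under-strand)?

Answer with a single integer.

Gen 1: crossing 3x4. Involves strand 1? no. Count so far: 0
Gen 2: crossing 2x4. Involves strand 1? no. Count so far: 0
Gen 3: crossing 4x2. Involves strand 1? no. Count so far: 0
Gen 4: crossing 1x2. Involves strand 1? yes. Count so far: 1
Gen 5: crossing 1x4. Involves strand 1? yes. Count so far: 2

Answer: 2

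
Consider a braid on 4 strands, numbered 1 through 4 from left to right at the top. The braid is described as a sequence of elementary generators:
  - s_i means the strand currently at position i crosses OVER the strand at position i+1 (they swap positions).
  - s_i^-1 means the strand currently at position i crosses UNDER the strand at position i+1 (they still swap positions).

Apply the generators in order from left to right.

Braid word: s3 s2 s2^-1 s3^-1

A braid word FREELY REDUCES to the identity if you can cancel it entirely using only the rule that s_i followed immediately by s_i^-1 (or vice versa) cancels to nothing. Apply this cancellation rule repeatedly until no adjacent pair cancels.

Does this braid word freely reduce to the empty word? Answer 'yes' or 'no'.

Answer: yes

Derivation:
Gen 1 (s3): push. Stack: [s3]
Gen 2 (s2): push. Stack: [s3 s2]
Gen 3 (s2^-1): cancels prior s2. Stack: [s3]
Gen 4 (s3^-1): cancels prior s3. Stack: []
Reduced word: (empty)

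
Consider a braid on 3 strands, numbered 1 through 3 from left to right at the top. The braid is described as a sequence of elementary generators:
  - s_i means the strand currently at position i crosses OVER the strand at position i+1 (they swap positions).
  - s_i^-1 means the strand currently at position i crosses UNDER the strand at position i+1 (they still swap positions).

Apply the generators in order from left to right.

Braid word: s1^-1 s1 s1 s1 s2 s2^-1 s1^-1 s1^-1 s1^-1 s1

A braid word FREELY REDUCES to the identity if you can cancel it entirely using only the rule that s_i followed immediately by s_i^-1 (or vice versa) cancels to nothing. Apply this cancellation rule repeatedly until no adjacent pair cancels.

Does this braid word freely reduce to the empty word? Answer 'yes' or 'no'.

Answer: yes

Derivation:
Gen 1 (s1^-1): push. Stack: [s1^-1]
Gen 2 (s1): cancels prior s1^-1. Stack: []
Gen 3 (s1): push. Stack: [s1]
Gen 4 (s1): push. Stack: [s1 s1]
Gen 5 (s2): push. Stack: [s1 s1 s2]
Gen 6 (s2^-1): cancels prior s2. Stack: [s1 s1]
Gen 7 (s1^-1): cancels prior s1. Stack: [s1]
Gen 8 (s1^-1): cancels prior s1. Stack: []
Gen 9 (s1^-1): push. Stack: [s1^-1]
Gen 10 (s1): cancels prior s1^-1. Stack: []
Reduced word: (empty)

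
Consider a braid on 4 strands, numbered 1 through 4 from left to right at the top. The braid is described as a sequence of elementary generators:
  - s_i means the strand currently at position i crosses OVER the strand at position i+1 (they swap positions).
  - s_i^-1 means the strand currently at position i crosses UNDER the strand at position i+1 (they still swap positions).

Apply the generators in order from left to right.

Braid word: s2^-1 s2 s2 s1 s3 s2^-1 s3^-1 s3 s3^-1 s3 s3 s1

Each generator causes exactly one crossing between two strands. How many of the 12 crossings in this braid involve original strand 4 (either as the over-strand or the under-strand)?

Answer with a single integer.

Answer: 3

Derivation:
Gen 1: crossing 2x3. Involves strand 4? no. Count so far: 0
Gen 2: crossing 3x2. Involves strand 4? no. Count so far: 0
Gen 3: crossing 2x3. Involves strand 4? no. Count so far: 0
Gen 4: crossing 1x3. Involves strand 4? no. Count so far: 0
Gen 5: crossing 2x4. Involves strand 4? yes. Count so far: 1
Gen 6: crossing 1x4. Involves strand 4? yes. Count so far: 2
Gen 7: crossing 1x2. Involves strand 4? no. Count so far: 2
Gen 8: crossing 2x1. Involves strand 4? no. Count so far: 2
Gen 9: crossing 1x2. Involves strand 4? no. Count so far: 2
Gen 10: crossing 2x1. Involves strand 4? no. Count so far: 2
Gen 11: crossing 1x2. Involves strand 4? no. Count so far: 2
Gen 12: crossing 3x4. Involves strand 4? yes. Count so far: 3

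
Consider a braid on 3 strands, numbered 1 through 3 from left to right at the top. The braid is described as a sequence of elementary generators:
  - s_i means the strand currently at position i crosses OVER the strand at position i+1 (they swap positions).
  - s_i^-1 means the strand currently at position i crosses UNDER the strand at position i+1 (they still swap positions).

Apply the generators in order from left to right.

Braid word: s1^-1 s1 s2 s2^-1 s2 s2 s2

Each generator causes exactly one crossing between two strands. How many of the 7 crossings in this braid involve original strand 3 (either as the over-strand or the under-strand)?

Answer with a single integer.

Answer: 5

Derivation:
Gen 1: crossing 1x2. Involves strand 3? no. Count so far: 0
Gen 2: crossing 2x1. Involves strand 3? no. Count so far: 0
Gen 3: crossing 2x3. Involves strand 3? yes. Count so far: 1
Gen 4: crossing 3x2. Involves strand 3? yes. Count so far: 2
Gen 5: crossing 2x3. Involves strand 3? yes. Count so far: 3
Gen 6: crossing 3x2. Involves strand 3? yes. Count so far: 4
Gen 7: crossing 2x3. Involves strand 3? yes. Count so far: 5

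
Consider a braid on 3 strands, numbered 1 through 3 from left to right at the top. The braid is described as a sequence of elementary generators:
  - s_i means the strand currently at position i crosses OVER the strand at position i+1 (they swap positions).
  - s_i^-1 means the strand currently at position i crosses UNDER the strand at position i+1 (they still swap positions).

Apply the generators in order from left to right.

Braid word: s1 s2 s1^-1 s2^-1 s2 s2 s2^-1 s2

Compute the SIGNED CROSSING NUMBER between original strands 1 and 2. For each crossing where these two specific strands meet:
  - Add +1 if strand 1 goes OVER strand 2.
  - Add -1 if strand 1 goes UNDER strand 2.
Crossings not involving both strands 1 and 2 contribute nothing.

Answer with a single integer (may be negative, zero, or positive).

Answer: 0

Derivation:
Gen 1: 1 over 2. Both 1&2? yes. Contrib: +1. Sum: 1
Gen 2: crossing 1x3. Both 1&2? no. Sum: 1
Gen 3: crossing 2x3. Both 1&2? no. Sum: 1
Gen 4: 2 under 1. Both 1&2? yes. Contrib: +1. Sum: 2
Gen 5: 1 over 2. Both 1&2? yes. Contrib: +1. Sum: 3
Gen 6: 2 over 1. Both 1&2? yes. Contrib: -1. Sum: 2
Gen 7: 1 under 2. Both 1&2? yes. Contrib: -1. Sum: 1
Gen 8: 2 over 1. Both 1&2? yes. Contrib: -1. Sum: 0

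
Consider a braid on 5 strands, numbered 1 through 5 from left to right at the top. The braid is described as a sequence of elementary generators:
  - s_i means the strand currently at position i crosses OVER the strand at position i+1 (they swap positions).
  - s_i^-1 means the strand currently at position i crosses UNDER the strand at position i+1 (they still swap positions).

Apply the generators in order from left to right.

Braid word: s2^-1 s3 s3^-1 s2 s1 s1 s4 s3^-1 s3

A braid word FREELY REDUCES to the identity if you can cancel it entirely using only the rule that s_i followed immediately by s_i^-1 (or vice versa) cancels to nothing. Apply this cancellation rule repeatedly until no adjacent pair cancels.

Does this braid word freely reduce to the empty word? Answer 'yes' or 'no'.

Gen 1 (s2^-1): push. Stack: [s2^-1]
Gen 2 (s3): push. Stack: [s2^-1 s3]
Gen 3 (s3^-1): cancels prior s3. Stack: [s2^-1]
Gen 4 (s2): cancels prior s2^-1. Stack: []
Gen 5 (s1): push. Stack: [s1]
Gen 6 (s1): push. Stack: [s1 s1]
Gen 7 (s4): push. Stack: [s1 s1 s4]
Gen 8 (s3^-1): push. Stack: [s1 s1 s4 s3^-1]
Gen 9 (s3): cancels prior s3^-1. Stack: [s1 s1 s4]
Reduced word: s1 s1 s4

Answer: no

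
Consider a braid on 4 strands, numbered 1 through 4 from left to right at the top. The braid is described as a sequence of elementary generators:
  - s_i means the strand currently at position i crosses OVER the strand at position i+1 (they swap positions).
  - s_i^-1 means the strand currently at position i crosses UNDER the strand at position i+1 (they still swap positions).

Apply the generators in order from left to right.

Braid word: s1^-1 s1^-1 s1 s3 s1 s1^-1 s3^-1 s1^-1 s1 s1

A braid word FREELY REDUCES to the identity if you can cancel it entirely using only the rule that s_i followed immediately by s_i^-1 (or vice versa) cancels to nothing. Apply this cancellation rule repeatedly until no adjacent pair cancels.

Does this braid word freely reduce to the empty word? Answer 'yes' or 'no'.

Answer: yes

Derivation:
Gen 1 (s1^-1): push. Stack: [s1^-1]
Gen 2 (s1^-1): push. Stack: [s1^-1 s1^-1]
Gen 3 (s1): cancels prior s1^-1. Stack: [s1^-1]
Gen 4 (s3): push. Stack: [s1^-1 s3]
Gen 5 (s1): push. Stack: [s1^-1 s3 s1]
Gen 6 (s1^-1): cancels prior s1. Stack: [s1^-1 s3]
Gen 7 (s3^-1): cancels prior s3. Stack: [s1^-1]
Gen 8 (s1^-1): push. Stack: [s1^-1 s1^-1]
Gen 9 (s1): cancels prior s1^-1. Stack: [s1^-1]
Gen 10 (s1): cancels prior s1^-1. Stack: []
Reduced word: (empty)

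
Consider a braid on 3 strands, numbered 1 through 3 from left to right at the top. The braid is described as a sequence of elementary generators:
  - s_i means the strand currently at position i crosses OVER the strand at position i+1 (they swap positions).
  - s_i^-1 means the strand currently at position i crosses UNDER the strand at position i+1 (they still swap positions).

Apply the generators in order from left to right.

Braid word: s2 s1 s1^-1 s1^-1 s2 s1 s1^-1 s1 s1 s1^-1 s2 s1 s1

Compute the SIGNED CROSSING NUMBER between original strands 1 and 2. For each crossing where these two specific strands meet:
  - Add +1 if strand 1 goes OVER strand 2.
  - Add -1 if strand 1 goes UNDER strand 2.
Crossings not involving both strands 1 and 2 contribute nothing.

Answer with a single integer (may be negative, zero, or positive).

Gen 1: crossing 2x3. Both 1&2? no. Sum: 0
Gen 2: crossing 1x3. Both 1&2? no. Sum: 0
Gen 3: crossing 3x1. Both 1&2? no. Sum: 0
Gen 4: crossing 1x3. Both 1&2? no. Sum: 0
Gen 5: 1 over 2. Both 1&2? yes. Contrib: +1. Sum: 1
Gen 6: crossing 3x2. Both 1&2? no. Sum: 1
Gen 7: crossing 2x3. Both 1&2? no. Sum: 1
Gen 8: crossing 3x2. Both 1&2? no. Sum: 1
Gen 9: crossing 2x3. Both 1&2? no. Sum: 1
Gen 10: crossing 3x2. Both 1&2? no. Sum: 1
Gen 11: crossing 3x1. Both 1&2? no. Sum: 1
Gen 12: 2 over 1. Both 1&2? yes. Contrib: -1. Sum: 0
Gen 13: 1 over 2. Both 1&2? yes. Contrib: +1. Sum: 1

Answer: 1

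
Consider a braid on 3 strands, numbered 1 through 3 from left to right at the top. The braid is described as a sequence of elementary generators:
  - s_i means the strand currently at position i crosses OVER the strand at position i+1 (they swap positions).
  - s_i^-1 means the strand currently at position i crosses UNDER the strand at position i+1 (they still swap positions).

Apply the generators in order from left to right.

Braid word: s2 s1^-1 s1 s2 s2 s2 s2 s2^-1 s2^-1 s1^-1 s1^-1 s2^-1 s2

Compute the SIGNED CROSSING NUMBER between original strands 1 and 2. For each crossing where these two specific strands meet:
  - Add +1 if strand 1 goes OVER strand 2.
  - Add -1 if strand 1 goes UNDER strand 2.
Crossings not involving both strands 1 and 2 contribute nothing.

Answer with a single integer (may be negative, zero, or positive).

Answer: 0

Derivation:
Gen 1: crossing 2x3. Both 1&2? no. Sum: 0
Gen 2: crossing 1x3. Both 1&2? no. Sum: 0
Gen 3: crossing 3x1. Both 1&2? no. Sum: 0
Gen 4: crossing 3x2. Both 1&2? no. Sum: 0
Gen 5: crossing 2x3. Both 1&2? no. Sum: 0
Gen 6: crossing 3x2. Both 1&2? no. Sum: 0
Gen 7: crossing 2x3. Both 1&2? no. Sum: 0
Gen 8: crossing 3x2. Both 1&2? no. Sum: 0
Gen 9: crossing 2x3. Both 1&2? no. Sum: 0
Gen 10: crossing 1x3. Both 1&2? no. Sum: 0
Gen 11: crossing 3x1. Both 1&2? no. Sum: 0
Gen 12: crossing 3x2. Both 1&2? no. Sum: 0
Gen 13: crossing 2x3. Both 1&2? no. Sum: 0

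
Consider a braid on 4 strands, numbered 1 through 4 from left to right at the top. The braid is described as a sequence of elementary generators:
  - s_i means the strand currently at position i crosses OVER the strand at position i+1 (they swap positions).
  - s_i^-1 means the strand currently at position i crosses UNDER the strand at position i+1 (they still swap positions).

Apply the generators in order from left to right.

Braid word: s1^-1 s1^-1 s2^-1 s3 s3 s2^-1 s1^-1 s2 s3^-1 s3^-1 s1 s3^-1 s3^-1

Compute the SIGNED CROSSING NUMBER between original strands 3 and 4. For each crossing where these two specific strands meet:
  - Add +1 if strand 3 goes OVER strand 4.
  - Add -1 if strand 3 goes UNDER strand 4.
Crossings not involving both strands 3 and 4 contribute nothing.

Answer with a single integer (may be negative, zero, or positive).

Answer: 0

Derivation:
Gen 1: crossing 1x2. Both 3&4? no. Sum: 0
Gen 2: crossing 2x1. Both 3&4? no. Sum: 0
Gen 3: crossing 2x3. Both 3&4? no. Sum: 0
Gen 4: crossing 2x4. Both 3&4? no. Sum: 0
Gen 5: crossing 4x2. Both 3&4? no. Sum: 0
Gen 6: crossing 3x2. Both 3&4? no. Sum: 0
Gen 7: crossing 1x2. Both 3&4? no. Sum: 0
Gen 8: crossing 1x3. Both 3&4? no. Sum: 0
Gen 9: crossing 1x4. Both 3&4? no. Sum: 0
Gen 10: crossing 4x1. Both 3&4? no. Sum: 0
Gen 11: crossing 2x3. Both 3&4? no. Sum: 0
Gen 12: crossing 1x4. Both 3&4? no. Sum: 0
Gen 13: crossing 4x1. Both 3&4? no. Sum: 0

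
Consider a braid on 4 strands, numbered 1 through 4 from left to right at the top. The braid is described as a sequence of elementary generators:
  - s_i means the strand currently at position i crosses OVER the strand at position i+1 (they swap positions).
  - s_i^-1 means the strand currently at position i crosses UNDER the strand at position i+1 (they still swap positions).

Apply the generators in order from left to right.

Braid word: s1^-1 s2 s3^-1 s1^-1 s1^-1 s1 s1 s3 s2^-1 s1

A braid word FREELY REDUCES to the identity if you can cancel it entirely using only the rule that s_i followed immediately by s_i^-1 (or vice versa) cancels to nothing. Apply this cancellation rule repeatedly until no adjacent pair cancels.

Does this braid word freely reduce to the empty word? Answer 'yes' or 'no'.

Answer: yes

Derivation:
Gen 1 (s1^-1): push. Stack: [s1^-1]
Gen 2 (s2): push. Stack: [s1^-1 s2]
Gen 3 (s3^-1): push. Stack: [s1^-1 s2 s3^-1]
Gen 4 (s1^-1): push. Stack: [s1^-1 s2 s3^-1 s1^-1]
Gen 5 (s1^-1): push. Stack: [s1^-1 s2 s3^-1 s1^-1 s1^-1]
Gen 6 (s1): cancels prior s1^-1. Stack: [s1^-1 s2 s3^-1 s1^-1]
Gen 7 (s1): cancels prior s1^-1. Stack: [s1^-1 s2 s3^-1]
Gen 8 (s3): cancels prior s3^-1. Stack: [s1^-1 s2]
Gen 9 (s2^-1): cancels prior s2. Stack: [s1^-1]
Gen 10 (s1): cancels prior s1^-1. Stack: []
Reduced word: (empty)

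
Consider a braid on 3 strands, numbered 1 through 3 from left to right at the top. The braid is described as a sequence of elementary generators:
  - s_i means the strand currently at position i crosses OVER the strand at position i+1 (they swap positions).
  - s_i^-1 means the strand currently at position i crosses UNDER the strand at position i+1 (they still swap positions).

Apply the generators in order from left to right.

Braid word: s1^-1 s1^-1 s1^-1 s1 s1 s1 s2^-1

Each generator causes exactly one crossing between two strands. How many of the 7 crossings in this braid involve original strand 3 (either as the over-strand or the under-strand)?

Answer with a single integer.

Gen 1: crossing 1x2. Involves strand 3? no. Count so far: 0
Gen 2: crossing 2x1. Involves strand 3? no. Count so far: 0
Gen 3: crossing 1x2. Involves strand 3? no. Count so far: 0
Gen 4: crossing 2x1. Involves strand 3? no. Count so far: 0
Gen 5: crossing 1x2. Involves strand 3? no. Count so far: 0
Gen 6: crossing 2x1. Involves strand 3? no. Count so far: 0
Gen 7: crossing 2x3. Involves strand 3? yes. Count so far: 1

Answer: 1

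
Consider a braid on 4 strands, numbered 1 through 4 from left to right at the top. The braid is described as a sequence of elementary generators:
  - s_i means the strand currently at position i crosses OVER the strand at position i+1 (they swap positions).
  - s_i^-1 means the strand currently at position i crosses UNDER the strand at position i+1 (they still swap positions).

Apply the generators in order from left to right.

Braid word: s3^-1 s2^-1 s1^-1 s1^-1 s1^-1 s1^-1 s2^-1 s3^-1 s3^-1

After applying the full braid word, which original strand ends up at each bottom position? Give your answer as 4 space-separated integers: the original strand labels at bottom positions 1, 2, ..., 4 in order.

Gen 1 (s3^-1): strand 3 crosses under strand 4. Perm now: [1 2 4 3]
Gen 2 (s2^-1): strand 2 crosses under strand 4. Perm now: [1 4 2 3]
Gen 3 (s1^-1): strand 1 crosses under strand 4. Perm now: [4 1 2 3]
Gen 4 (s1^-1): strand 4 crosses under strand 1. Perm now: [1 4 2 3]
Gen 5 (s1^-1): strand 1 crosses under strand 4. Perm now: [4 1 2 3]
Gen 6 (s1^-1): strand 4 crosses under strand 1. Perm now: [1 4 2 3]
Gen 7 (s2^-1): strand 4 crosses under strand 2. Perm now: [1 2 4 3]
Gen 8 (s3^-1): strand 4 crosses under strand 3. Perm now: [1 2 3 4]
Gen 9 (s3^-1): strand 3 crosses under strand 4. Perm now: [1 2 4 3]

Answer: 1 2 4 3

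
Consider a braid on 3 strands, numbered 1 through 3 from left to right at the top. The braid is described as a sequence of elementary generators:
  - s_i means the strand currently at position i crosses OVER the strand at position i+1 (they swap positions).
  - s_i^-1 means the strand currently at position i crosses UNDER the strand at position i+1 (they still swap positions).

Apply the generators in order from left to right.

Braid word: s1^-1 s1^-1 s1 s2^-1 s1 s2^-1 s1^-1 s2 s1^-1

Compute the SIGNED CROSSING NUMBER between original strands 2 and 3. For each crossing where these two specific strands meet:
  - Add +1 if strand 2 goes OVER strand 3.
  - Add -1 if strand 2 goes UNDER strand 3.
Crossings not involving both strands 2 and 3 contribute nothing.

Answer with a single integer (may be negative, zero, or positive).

Answer: 0

Derivation:
Gen 1: crossing 1x2. Both 2&3? no. Sum: 0
Gen 2: crossing 2x1. Both 2&3? no. Sum: 0
Gen 3: crossing 1x2. Both 2&3? no. Sum: 0
Gen 4: crossing 1x3. Both 2&3? no. Sum: 0
Gen 5: 2 over 3. Both 2&3? yes. Contrib: +1. Sum: 1
Gen 6: crossing 2x1. Both 2&3? no. Sum: 1
Gen 7: crossing 3x1. Both 2&3? no. Sum: 1
Gen 8: 3 over 2. Both 2&3? yes. Contrib: -1. Sum: 0
Gen 9: crossing 1x2. Both 2&3? no. Sum: 0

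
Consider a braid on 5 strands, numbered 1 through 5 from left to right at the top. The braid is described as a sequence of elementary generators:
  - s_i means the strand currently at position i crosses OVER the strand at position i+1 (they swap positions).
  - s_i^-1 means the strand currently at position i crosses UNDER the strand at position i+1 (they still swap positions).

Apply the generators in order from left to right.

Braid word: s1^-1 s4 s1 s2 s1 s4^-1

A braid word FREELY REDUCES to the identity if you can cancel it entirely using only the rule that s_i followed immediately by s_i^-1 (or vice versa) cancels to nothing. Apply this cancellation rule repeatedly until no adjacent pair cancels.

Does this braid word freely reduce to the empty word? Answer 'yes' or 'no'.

Answer: no

Derivation:
Gen 1 (s1^-1): push. Stack: [s1^-1]
Gen 2 (s4): push. Stack: [s1^-1 s4]
Gen 3 (s1): push. Stack: [s1^-1 s4 s1]
Gen 4 (s2): push. Stack: [s1^-1 s4 s1 s2]
Gen 5 (s1): push. Stack: [s1^-1 s4 s1 s2 s1]
Gen 6 (s4^-1): push. Stack: [s1^-1 s4 s1 s2 s1 s4^-1]
Reduced word: s1^-1 s4 s1 s2 s1 s4^-1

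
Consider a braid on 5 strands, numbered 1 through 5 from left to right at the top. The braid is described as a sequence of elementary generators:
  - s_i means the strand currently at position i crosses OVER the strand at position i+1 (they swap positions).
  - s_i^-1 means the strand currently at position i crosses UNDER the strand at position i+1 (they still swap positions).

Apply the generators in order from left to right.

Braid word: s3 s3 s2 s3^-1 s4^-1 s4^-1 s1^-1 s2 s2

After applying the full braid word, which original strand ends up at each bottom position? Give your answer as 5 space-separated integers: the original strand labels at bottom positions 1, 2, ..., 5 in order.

Gen 1 (s3): strand 3 crosses over strand 4. Perm now: [1 2 4 3 5]
Gen 2 (s3): strand 4 crosses over strand 3. Perm now: [1 2 3 4 5]
Gen 3 (s2): strand 2 crosses over strand 3. Perm now: [1 3 2 4 5]
Gen 4 (s3^-1): strand 2 crosses under strand 4. Perm now: [1 3 4 2 5]
Gen 5 (s4^-1): strand 2 crosses under strand 5. Perm now: [1 3 4 5 2]
Gen 6 (s4^-1): strand 5 crosses under strand 2. Perm now: [1 3 4 2 5]
Gen 7 (s1^-1): strand 1 crosses under strand 3. Perm now: [3 1 4 2 5]
Gen 8 (s2): strand 1 crosses over strand 4. Perm now: [3 4 1 2 5]
Gen 9 (s2): strand 4 crosses over strand 1. Perm now: [3 1 4 2 5]

Answer: 3 1 4 2 5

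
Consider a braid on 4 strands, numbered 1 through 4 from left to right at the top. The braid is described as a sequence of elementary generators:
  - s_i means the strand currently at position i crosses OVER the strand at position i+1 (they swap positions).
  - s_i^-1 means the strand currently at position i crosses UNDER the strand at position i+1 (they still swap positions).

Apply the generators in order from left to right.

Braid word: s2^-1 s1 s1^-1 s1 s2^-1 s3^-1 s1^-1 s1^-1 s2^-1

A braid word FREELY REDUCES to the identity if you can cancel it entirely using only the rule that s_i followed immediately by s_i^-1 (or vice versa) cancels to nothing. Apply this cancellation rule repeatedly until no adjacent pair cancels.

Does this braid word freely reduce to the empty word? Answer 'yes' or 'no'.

Answer: no

Derivation:
Gen 1 (s2^-1): push. Stack: [s2^-1]
Gen 2 (s1): push. Stack: [s2^-1 s1]
Gen 3 (s1^-1): cancels prior s1. Stack: [s2^-1]
Gen 4 (s1): push. Stack: [s2^-1 s1]
Gen 5 (s2^-1): push. Stack: [s2^-1 s1 s2^-1]
Gen 6 (s3^-1): push. Stack: [s2^-1 s1 s2^-1 s3^-1]
Gen 7 (s1^-1): push. Stack: [s2^-1 s1 s2^-1 s3^-1 s1^-1]
Gen 8 (s1^-1): push. Stack: [s2^-1 s1 s2^-1 s3^-1 s1^-1 s1^-1]
Gen 9 (s2^-1): push. Stack: [s2^-1 s1 s2^-1 s3^-1 s1^-1 s1^-1 s2^-1]
Reduced word: s2^-1 s1 s2^-1 s3^-1 s1^-1 s1^-1 s2^-1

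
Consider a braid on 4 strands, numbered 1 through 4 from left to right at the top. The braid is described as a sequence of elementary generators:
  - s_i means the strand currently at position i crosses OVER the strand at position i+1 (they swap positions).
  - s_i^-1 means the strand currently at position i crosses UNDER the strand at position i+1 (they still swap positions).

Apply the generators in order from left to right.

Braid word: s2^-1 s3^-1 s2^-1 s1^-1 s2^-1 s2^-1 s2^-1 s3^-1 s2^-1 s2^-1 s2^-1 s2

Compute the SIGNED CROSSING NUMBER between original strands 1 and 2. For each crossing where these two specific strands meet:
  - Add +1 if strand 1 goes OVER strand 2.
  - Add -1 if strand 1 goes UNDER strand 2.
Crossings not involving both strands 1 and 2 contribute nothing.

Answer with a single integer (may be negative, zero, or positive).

Answer: -1

Derivation:
Gen 1: crossing 2x3. Both 1&2? no. Sum: 0
Gen 2: crossing 2x4. Both 1&2? no. Sum: 0
Gen 3: crossing 3x4. Both 1&2? no. Sum: 0
Gen 4: crossing 1x4. Both 1&2? no. Sum: 0
Gen 5: crossing 1x3. Both 1&2? no. Sum: 0
Gen 6: crossing 3x1. Both 1&2? no. Sum: 0
Gen 7: crossing 1x3. Both 1&2? no. Sum: 0
Gen 8: 1 under 2. Both 1&2? yes. Contrib: -1. Sum: -1
Gen 9: crossing 3x2. Both 1&2? no. Sum: -1
Gen 10: crossing 2x3. Both 1&2? no. Sum: -1
Gen 11: crossing 3x2. Both 1&2? no. Sum: -1
Gen 12: crossing 2x3. Both 1&2? no. Sum: -1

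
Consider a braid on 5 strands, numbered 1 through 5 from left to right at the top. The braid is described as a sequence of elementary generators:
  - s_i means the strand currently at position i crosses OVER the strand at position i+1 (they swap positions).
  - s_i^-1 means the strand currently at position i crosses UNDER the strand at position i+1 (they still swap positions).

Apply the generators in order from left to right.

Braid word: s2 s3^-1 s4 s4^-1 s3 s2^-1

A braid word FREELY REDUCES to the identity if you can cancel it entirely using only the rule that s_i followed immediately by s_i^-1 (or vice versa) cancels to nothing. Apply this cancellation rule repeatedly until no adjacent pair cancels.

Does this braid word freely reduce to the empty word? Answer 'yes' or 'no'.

Gen 1 (s2): push. Stack: [s2]
Gen 2 (s3^-1): push. Stack: [s2 s3^-1]
Gen 3 (s4): push. Stack: [s2 s3^-1 s4]
Gen 4 (s4^-1): cancels prior s4. Stack: [s2 s3^-1]
Gen 5 (s3): cancels prior s3^-1. Stack: [s2]
Gen 6 (s2^-1): cancels prior s2. Stack: []
Reduced word: (empty)

Answer: yes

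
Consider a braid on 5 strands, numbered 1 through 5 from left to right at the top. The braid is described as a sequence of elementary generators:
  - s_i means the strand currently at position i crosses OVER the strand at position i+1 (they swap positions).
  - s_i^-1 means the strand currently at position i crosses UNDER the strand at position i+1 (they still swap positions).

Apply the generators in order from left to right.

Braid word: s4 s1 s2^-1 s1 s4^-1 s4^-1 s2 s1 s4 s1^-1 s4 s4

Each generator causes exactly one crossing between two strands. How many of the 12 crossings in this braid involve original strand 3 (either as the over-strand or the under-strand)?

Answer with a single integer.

Answer: 4

Derivation:
Gen 1: crossing 4x5. Involves strand 3? no. Count so far: 0
Gen 2: crossing 1x2. Involves strand 3? no. Count so far: 0
Gen 3: crossing 1x3. Involves strand 3? yes. Count so far: 1
Gen 4: crossing 2x3. Involves strand 3? yes. Count so far: 2
Gen 5: crossing 5x4. Involves strand 3? no. Count so far: 2
Gen 6: crossing 4x5. Involves strand 3? no. Count so far: 2
Gen 7: crossing 2x1. Involves strand 3? no. Count so far: 2
Gen 8: crossing 3x1. Involves strand 3? yes. Count so far: 3
Gen 9: crossing 5x4. Involves strand 3? no. Count so far: 3
Gen 10: crossing 1x3. Involves strand 3? yes. Count so far: 4
Gen 11: crossing 4x5. Involves strand 3? no. Count so far: 4
Gen 12: crossing 5x4. Involves strand 3? no. Count so far: 4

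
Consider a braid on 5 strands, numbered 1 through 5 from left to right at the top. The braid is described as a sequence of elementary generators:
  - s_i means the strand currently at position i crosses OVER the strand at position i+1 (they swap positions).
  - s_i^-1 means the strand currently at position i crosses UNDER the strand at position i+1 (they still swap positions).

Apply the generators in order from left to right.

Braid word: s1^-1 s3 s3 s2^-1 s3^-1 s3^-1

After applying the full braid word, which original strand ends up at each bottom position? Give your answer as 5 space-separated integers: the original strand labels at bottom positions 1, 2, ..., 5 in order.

Gen 1 (s1^-1): strand 1 crosses under strand 2. Perm now: [2 1 3 4 5]
Gen 2 (s3): strand 3 crosses over strand 4. Perm now: [2 1 4 3 5]
Gen 3 (s3): strand 4 crosses over strand 3. Perm now: [2 1 3 4 5]
Gen 4 (s2^-1): strand 1 crosses under strand 3. Perm now: [2 3 1 4 5]
Gen 5 (s3^-1): strand 1 crosses under strand 4. Perm now: [2 3 4 1 5]
Gen 6 (s3^-1): strand 4 crosses under strand 1. Perm now: [2 3 1 4 5]

Answer: 2 3 1 4 5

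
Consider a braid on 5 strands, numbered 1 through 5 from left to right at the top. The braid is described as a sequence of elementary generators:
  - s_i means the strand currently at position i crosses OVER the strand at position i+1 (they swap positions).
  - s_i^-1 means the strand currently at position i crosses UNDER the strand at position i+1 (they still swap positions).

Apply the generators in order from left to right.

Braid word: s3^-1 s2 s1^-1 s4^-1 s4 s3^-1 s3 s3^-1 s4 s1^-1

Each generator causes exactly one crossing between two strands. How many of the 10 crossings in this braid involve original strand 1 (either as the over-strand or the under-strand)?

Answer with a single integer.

Gen 1: crossing 3x4. Involves strand 1? no. Count so far: 0
Gen 2: crossing 2x4. Involves strand 1? no. Count so far: 0
Gen 3: crossing 1x4. Involves strand 1? yes. Count so far: 1
Gen 4: crossing 3x5. Involves strand 1? no. Count so far: 1
Gen 5: crossing 5x3. Involves strand 1? no. Count so far: 1
Gen 6: crossing 2x3. Involves strand 1? no. Count so far: 1
Gen 7: crossing 3x2. Involves strand 1? no. Count so far: 1
Gen 8: crossing 2x3. Involves strand 1? no. Count so far: 1
Gen 9: crossing 2x5. Involves strand 1? no. Count so far: 1
Gen 10: crossing 4x1. Involves strand 1? yes. Count so far: 2

Answer: 2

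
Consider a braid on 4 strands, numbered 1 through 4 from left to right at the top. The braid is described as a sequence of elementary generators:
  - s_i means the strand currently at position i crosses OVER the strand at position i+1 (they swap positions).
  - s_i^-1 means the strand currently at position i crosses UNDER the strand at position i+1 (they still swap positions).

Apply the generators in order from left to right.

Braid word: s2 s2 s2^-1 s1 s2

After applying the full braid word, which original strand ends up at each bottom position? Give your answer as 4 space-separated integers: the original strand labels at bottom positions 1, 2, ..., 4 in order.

Gen 1 (s2): strand 2 crosses over strand 3. Perm now: [1 3 2 4]
Gen 2 (s2): strand 3 crosses over strand 2. Perm now: [1 2 3 4]
Gen 3 (s2^-1): strand 2 crosses under strand 3. Perm now: [1 3 2 4]
Gen 4 (s1): strand 1 crosses over strand 3. Perm now: [3 1 2 4]
Gen 5 (s2): strand 1 crosses over strand 2. Perm now: [3 2 1 4]

Answer: 3 2 1 4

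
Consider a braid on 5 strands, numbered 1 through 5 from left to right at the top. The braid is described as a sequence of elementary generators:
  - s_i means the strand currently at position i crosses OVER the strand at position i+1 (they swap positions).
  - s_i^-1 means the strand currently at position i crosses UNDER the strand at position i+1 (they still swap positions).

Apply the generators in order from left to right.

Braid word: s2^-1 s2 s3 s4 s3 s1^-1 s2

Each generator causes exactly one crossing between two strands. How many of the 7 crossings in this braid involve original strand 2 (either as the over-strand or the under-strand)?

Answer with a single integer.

Gen 1: crossing 2x3. Involves strand 2? yes. Count so far: 1
Gen 2: crossing 3x2. Involves strand 2? yes. Count so far: 2
Gen 3: crossing 3x4. Involves strand 2? no. Count so far: 2
Gen 4: crossing 3x5. Involves strand 2? no. Count so far: 2
Gen 5: crossing 4x5. Involves strand 2? no. Count so far: 2
Gen 6: crossing 1x2. Involves strand 2? yes. Count so far: 3
Gen 7: crossing 1x5. Involves strand 2? no. Count so far: 3

Answer: 3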